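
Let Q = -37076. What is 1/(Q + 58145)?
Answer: 1/21069 ≈ 4.7463e-5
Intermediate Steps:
1/(Q + 58145) = 1/(-37076 + 58145) = 1/21069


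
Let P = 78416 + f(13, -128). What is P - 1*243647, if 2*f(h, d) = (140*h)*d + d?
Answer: -281775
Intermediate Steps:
f(h, d) = d/2 + 70*d*h (f(h, d) = ((140*h)*d + d)/2 = (140*d*h + d)/2 = (d + 140*d*h)/2 = d/2 + 70*d*h)
P = -38128 (P = 78416 + (½)*(-128)*(1 + 140*13) = 78416 + (½)*(-128)*(1 + 1820) = 78416 + (½)*(-128)*1821 = 78416 - 116544 = -38128)
P - 1*243647 = -38128 - 1*243647 = -38128 - 243647 = -281775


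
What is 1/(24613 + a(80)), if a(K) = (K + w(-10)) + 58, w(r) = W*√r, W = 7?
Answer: 24751/612612491 - 7*I*√10/612612491 ≈ 4.0402e-5 - 3.6134e-8*I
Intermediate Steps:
w(r) = 7*√r
a(K) = 58 + K + 7*I*√10 (a(K) = (K + 7*√(-10)) + 58 = (K + 7*(I*√10)) + 58 = (K + 7*I*√10) + 58 = 58 + K + 7*I*√10)
1/(24613 + a(80)) = 1/(24613 + (58 + 80 + 7*I*√10)) = 1/(24613 + (138 + 7*I*√10)) = 1/(24751 + 7*I*√10)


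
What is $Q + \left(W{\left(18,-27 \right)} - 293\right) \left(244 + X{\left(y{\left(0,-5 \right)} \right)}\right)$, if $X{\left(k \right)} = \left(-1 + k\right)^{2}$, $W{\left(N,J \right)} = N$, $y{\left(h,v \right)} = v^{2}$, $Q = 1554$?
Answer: $-223946$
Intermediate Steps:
$Q + \left(W{\left(18,-27 \right)} - 293\right) \left(244 + X{\left(y{\left(0,-5 \right)} \right)}\right) = 1554 + \left(18 - 293\right) \left(244 + \left(-1 + \left(-5\right)^{2}\right)^{2}\right) = 1554 - 275 \left(244 + \left(-1 + 25\right)^{2}\right) = 1554 - 275 \left(244 + 24^{2}\right) = 1554 - 275 \left(244 + 576\right) = 1554 - 225500 = -223946$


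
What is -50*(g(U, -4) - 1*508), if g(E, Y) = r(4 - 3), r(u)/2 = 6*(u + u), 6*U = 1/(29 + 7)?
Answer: 24200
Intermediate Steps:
U = 1/216 (U = 1/(6*(29 + 7)) = (1/6)/36 = (1/6)*(1/36) = 1/216 ≈ 0.0046296)
r(u) = 24*u (r(u) = 2*(6*(u + u)) = 2*(6*(2*u)) = 2*(12*u) = 24*u)
g(E, Y) = 24 (g(E, Y) = 24*(4 - 3) = 24*1 = 24)
-50*(g(U, -4) - 1*508) = -50*(24 - 1*508) = -50*(24 - 508) = -50*(-484) = 24200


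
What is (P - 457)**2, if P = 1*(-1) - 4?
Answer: 213444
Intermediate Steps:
P = -5 (P = -1 - 4 = -5)
(P - 457)**2 = (-5 - 457)**2 = (-462)**2 = 213444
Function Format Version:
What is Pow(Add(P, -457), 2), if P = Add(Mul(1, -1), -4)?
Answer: 213444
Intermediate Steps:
P = -5 (P = Add(-1, -4) = -5)
Pow(Add(P, -457), 2) = Pow(Add(-5, -457), 2) = Pow(-462, 2) = 213444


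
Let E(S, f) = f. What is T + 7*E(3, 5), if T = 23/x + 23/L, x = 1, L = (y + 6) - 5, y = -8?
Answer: 383/7 ≈ 54.714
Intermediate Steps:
L = -7 (L = (-8 + 6) - 5 = -2 - 5 = -7)
T = 138/7 (T = 23/1 + 23/(-7) = 23*1 + 23*(-⅐) = 23 - 23/7 = 138/7 ≈ 19.714)
T + 7*E(3, 5) = 138/7 + 7*5 = 138/7 + 35 = 383/7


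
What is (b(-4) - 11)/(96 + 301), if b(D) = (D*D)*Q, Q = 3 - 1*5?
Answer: -43/397 ≈ -0.10831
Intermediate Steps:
Q = -2 (Q = 3 - 5 = -2)
b(D) = -2*D**2 (b(D) = (D*D)*(-2) = D**2*(-2) = -2*D**2)
(b(-4) - 11)/(96 + 301) = (-2*(-4)**2 - 11)/(96 + 301) = (-2*16 - 11)/397 = (-32 - 11)*(1/397) = -43*1/397 = -43/397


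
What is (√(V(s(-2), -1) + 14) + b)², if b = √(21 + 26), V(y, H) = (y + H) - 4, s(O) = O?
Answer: 54 + 2*√329 ≈ 90.277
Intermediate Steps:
V(y, H) = -4 + H + y (V(y, H) = (H + y) - 4 = -4 + H + y)
b = √47 ≈ 6.8557
(√(V(s(-2), -1) + 14) + b)² = (√((-4 - 1 - 2) + 14) + √47)² = (√(-7 + 14) + √47)² = (√7 + √47)²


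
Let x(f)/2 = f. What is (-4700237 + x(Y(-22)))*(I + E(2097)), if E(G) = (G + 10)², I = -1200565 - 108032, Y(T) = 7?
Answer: -14715702579996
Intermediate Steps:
x(f) = 2*f
I = -1308597
E(G) = (10 + G)²
(-4700237 + x(Y(-22)))*(I + E(2097)) = (-4700237 + 2*7)*(-1308597 + (10 + 2097)²) = (-4700237 + 14)*(-1308597 + 2107²) = -4700223*(-1308597 + 4439449) = -4700223*3130852 = -14715702579996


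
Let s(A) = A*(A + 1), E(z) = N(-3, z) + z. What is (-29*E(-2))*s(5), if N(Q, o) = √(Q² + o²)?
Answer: 1740 - 870*√13 ≈ -1396.8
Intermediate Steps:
E(z) = z + √(9 + z²) (E(z) = √((-3)² + z²) + z = √(9 + z²) + z = z + √(9 + z²))
s(A) = A*(1 + A)
(-29*E(-2))*s(5) = (-29*(-2 + √(9 + (-2)²)))*(5*(1 + 5)) = (-29*(-2 + √(9 + 4)))*(5*6) = -29*(-2 + √13)*30 = (58 - 29*√13)*30 = 1740 - 870*√13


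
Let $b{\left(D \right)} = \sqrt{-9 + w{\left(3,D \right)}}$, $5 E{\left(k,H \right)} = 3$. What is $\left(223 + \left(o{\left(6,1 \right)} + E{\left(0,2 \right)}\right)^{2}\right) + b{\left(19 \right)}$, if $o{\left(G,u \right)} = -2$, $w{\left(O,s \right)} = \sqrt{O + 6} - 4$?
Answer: $\frac{5624}{25} + i \sqrt{10} \approx 224.96 + 3.1623 i$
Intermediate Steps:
$E{\left(k,H \right)} = \frac{3}{5}$ ($E{\left(k,H \right)} = \frac{1}{5} \cdot 3 = \frac{3}{5}$)
$w{\left(O,s \right)} = -4 + \sqrt{6 + O}$ ($w{\left(O,s \right)} = \sqrt{6 + O} - 4 = -4 + \sqrt{6 + O}$)
$b{\left(D \right)} = i \sqrt{10}$ ($b{\left(D \right)} = \sqrt{-9 - \left(4 - \sqrt{6 + 3}\right)} = \sqrt{-9 - \left(4 - \sqrt{9}\right)} = \sqrt{-9 + \left(-4 + 3\right)} = \sqrt{-9 - 1} = \sqrt{-10} = i \sqrt{10}$)
$\left(223 + \left(o{\left(6,1 \right)} + E{\left(0,2 \right)}\right)^{2}\right) + b{\left(19 \right)} = \left(223 + \left(-2 + \frac{3}{5}\right)^{2}\right) + i \sqrt{10} = \left(223 + \left(- \frac{7}{5}\right)^{2}\right) + i \sqrt{10} = \left(223 + \frac{49}{25}\right) + i \sqrt{10} = \frac{5624}{25} + i \sqrt{10}$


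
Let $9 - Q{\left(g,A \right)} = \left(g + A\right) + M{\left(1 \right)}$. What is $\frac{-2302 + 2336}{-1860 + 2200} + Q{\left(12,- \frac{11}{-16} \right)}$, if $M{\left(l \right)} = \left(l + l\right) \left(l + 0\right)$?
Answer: $- \frac{447}{80} \approx -5.5875$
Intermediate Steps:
$M{\left(l \right)} = 2 l^{2}$ ($M{\left(l \right)} = 2 l l = 2 l^{2}$)
$Q{\left(g,A \right)} = 7 - A - g$ ($Q{\left(g,A \right)} = 9 - \left(\left(g + A\right) + 2 \cdot 1^{2}\right) = 9 - \left(\left(A + g\right) + 2 \cdot 1\right) = 9 - \left(\left(A + g\right) + 2\right) = 9 - \left(2 + A + g\right) = 7 - A - g$)
$\frac{-2302 + 2336}{-1860 + 2200} + Q{\left(12,- \frac{11}{-16} \right)} = \frac{-2302 + 2336}{-1860 + 2200} - \left(5 + \frac{11}{16}\right) = \frac{34}{340} - \left(5 + \frac{11}{16}\right) = 34 \cdot \frac{1}{340} - \frac{91}{16} = \frac{1}{10} - \frac{91}{16} = - \frac{447}{80}$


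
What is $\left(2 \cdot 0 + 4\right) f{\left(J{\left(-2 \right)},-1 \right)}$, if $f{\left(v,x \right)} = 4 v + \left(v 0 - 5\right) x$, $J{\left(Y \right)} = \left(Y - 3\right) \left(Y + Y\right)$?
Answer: $340$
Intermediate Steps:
$J{\left(Y \right)} = 2 Y \left(-3 + Y\right)$ ($J{\left(Y \right)} = \left(-3 + Y\right) 2 Y = 2 Y \left(-3 + Y\right)$)
$f{\left(v,x \right)} = - 5 x + 4 v$ ($f{\left(v,x \right)} = 4 v + \left(0 - 5\right) x = 4 v - 5 x = - 5 x + 4 v$)
$\left(2 \cdot 0 + 4\right) f{\left(J{\left(-2 \right)},-1 \right)} = \left(2 \cdot 0 + 4\right) \left(\left(-5\right) \left(-1\right) + 4 \cdot 2 \left(-2\right) \left(-3 - 2\right)\right) = \left(0 + 4\right) \left(5 + 4 \cdot 2 \left(-2\right) \left(-5\right)\right) = 4 \left(5 + 4 \cdot 20\right) = 4 \left(5 + 80\right) = 4 \cdot 85 = 340$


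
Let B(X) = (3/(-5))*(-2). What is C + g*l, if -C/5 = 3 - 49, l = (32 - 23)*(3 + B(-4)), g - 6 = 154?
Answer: 6278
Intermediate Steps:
B(X) = 6/5 (B(X) = (3*(-1/5))*(-2) = -3/5*(-2) = 6/5)
g = 160 (g = 6 + 154 = 160)
l = 189/5 (l = (32 - 23)*(3 + 6/5) = 9*(21/5) = 189/5 ≈ 37.800)
C = 230 (C = -5*(3 - 49) = -5*(-46) = 230)
C + g*l = 230 + 160*(189/5) = 230 + 6048 = 6278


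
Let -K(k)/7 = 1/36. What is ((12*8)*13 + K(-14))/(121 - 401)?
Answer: -44921/10080 ≈ -4.4565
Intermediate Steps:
K(k) = -7/36
((12*8)*13 + K(-14))/(121 - 401) = ((12*8)*13 - 7/36)/(121 - 401) = (96*13 - 7/36)/(-280) = (1248 - 7/36)*(-1/280) = (44921/36)*(-1/280) = -44921/10080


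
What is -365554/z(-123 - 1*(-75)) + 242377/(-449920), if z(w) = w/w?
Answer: -164470298057/449920 ≈ -3.6555e+5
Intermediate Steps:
z(w) = 1
-365554/z(-123 - 1*(-75)) + 242377/(-449920) = -365554/1 + 242377/(-449920) = -365554*1 + 242377*(-1/449920) = -365554 - 242377/449920 = -164470298057/449920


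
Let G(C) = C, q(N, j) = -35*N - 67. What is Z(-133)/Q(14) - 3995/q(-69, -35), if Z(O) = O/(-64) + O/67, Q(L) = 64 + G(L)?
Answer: -111270569/65443456 ≈ -1.7003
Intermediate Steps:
q(N, j) = -67 - 35*N
Q(L) = 64 + L
Z(O) = -3*O/4288 (Z(O) = O*(-1/64) + O*(1/67) = -O/64 + O/67 = -3*O/4288)
Z(-133)/Q(14) - 3995/q(-69, -35) = (-3/4288*(-133))/(64 + 14) - 3995/(-67 - 35*(-69)) = (399/4288)/78 - 3995/(-67 + 2415) = (399/4288)*(1/78) - 3995/2348 = 133/111488 - 3995*1/2348 = 133/111488 - 3995/2348 = -111270569/65443456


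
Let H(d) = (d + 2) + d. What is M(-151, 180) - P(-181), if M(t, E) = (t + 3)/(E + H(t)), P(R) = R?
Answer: 5467/30 ≈ 182.23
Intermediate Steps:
H(d) = 2 + 2*d (H(d) = (2 + d) + d = 2 + 2*d)
M(t, E) = (3 + t)/(2 + E + 2*t) (M(t, E) = (t + 3)/(E + (2 + 2*t)) = (3 + t)/(2 + E + 2*t))
M(-151, 180) - P(-181) = (3 - 151)/(2 + 180 + 2*(-151)) - 1*(-181) = -148/(2 + 180 - 302) + 181 = -148/(-120) + 181 = -1/120*(-148) + 181 = 37/30 + 181 = 5467/30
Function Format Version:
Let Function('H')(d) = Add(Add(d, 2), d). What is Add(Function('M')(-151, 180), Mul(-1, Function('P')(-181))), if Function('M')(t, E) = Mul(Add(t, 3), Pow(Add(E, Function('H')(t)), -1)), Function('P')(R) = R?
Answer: Rational(5467, 30) ≈ 182.23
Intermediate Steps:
Function('H')(d) = Add(2, Mul(2, d)) (Function('H')(d) = Add(Add(2, d), d) = Add(2, Mul(2, d)))
Function('M')(t, E) = Mul(Pow(Add(2, E, Mul(2, t)), -1), Add(3, t)) (Function('M')(t, E) = Mul(Add(t, 3), Pow(Add(E, Add(2, Mul(2, t))), -1)) = Mul(Add(3, t), Pow(Add(2, E, Mul(2, t)), -1)) = Mul(Pow(Add(2, E, Mul(2, t)), -1), Add(3, t)))
Add(Function('M')(-151, 180), Mul(-1, Function('P')(-181))) = Add(Mul(Pow(Add(2, 180, Mul(2, -151)), -1), Add(3, -151)), Mul(-1, -181)) = Add(Mul(Pow(Add(2, 180, -302), -1), -148), 181) = Add(Mul(Pow(-120, -1), -148), 181) = Add(Mul(Rational(-1, 120), -148), 181) = Add(Rational(37, 30), 181) = Rational(5467, 30)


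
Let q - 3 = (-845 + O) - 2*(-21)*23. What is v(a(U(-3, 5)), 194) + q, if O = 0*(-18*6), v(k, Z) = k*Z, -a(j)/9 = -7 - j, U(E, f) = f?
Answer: 21076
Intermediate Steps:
a(j) = 63 + 9*j (a(j) = -9*(-7 - j) = 63 + 9*j)
v(k, Z) = Z*k
O = 0 (O = 0*(-108) = 0)
q = 124 (q = 3 + ((-845 + 0) - 2*(-21)*23) = 3 + (-845 + 42*23) = 3 + (-845 + 966) = 3 + 121 = 124)
v(a(U(-3, 5)), 194) + q = 194*(63 + 9*5) + 124 = 194*(63 + 45) + 124 = 194*108 + 124 = 20952 + 124 = 21076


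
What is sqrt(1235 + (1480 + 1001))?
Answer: 2*sqrt(929) ≈ 60.959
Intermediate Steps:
sqrt(1235 + (1480 + 1001)) = sqrt(1235 + 2481) = sqrt(3716) = 2*sqrt(929)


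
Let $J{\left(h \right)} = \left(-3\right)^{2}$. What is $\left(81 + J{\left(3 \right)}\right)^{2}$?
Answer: $8100$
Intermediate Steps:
$J{\left(h \right)} = 9$
$\left(81 + J{\left(3 \right)}\right)^{2} = \left(81 + 9\right)^{2} = 90^{2} = 8100$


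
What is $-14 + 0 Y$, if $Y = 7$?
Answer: $-14$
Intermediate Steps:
$-14 + 0 Y = -14 + 0 \cdot 7 = -14 + 0 = -14$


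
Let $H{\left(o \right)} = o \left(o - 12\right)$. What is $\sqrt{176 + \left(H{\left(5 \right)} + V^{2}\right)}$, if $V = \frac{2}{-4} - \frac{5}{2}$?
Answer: $5 \sqrt{6} \approx 12.247$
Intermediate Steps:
$V = -3$ ($V = 2 \left(- \frac{1}{4}\right) - \frac{5}{2} = - \frac{1}{2} - \frac{5}{2} = -3$)
$H{\left(o \right)} = o \left(-12 + o\right)$
$\sqrt{176 + \left(H{\left(5 \right)} + V^{2}\right)} = \sqrt{176 + \left(5 \left(-12 + 5\right) + \left(-3\right)^{2}\right)} = \sqrt{176 + \left(5 \left(-7\right) + 9\right)} = \sqrt{176 + \left(-35 + 9\right)} = \sqrt{176 - 26} = \sqrt{150} = 5 \sqrt{6}$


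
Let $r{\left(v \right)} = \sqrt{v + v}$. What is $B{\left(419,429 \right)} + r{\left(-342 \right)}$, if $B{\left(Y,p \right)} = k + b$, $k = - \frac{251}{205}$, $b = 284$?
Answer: $\frac{57969}{205} + 6 i \sqrt{19} \approx 282.78 + 26.153 i$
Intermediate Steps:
$k = - \frac{251}{205}$ ($k = \left(-251\right) \frac{1}{205} = - \frac{251}{205} \approx -1.2244$)
$B{\left(Y,p \right)} = \frac{57969}{205}$ ($B{\left(Y,p \right)} = - \frac{251}{205} + 284 = \frac{57969}{205}$)
$r{\left(v \right)} = \sqrt{2} \sqrt{v}$ ($r{\left(v \right)} = \sqrt{2 v} = \sqrt{2} \sqrt{v}$)
$B{\left(419,429 \right)} + r{\left(-342 \right)} = \frac{57969}{205} + \sqrt{2} \sqrt{-342} = \frac{57969}{205} + \sqrt{2} \cdot 3 i \sqrt{38} = \frac{57969}{205} + 6 i \sqrt{19}$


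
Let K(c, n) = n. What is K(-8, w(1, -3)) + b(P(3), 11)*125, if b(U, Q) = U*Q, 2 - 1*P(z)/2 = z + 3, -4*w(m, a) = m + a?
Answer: -21999/2 ≈ -11000.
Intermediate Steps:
w(m, a) = -a/4 - m/4 (w(m, a) = -(m + a)/4 = -(a + m)/4 = -a/4 - m/4)
P(z) = -2 - 2*z (P(z) = 4 - 2*(z + 3) = 4 - 2*(3 + z) = 4 + (-6 - 2*z) = -2 - 2*z)
b(U, Q) = Q*U
K(-8, w(1, -3)) + b(P(3), 11)*125 = (-1/4*(-3) - 1/4*1) + (11*(-2 - 2*3))*125 = (3/4 - 1/4) + (11*(-2 - 6))*125 = 1/2 + (11*(-8))*125 = 1/2 - 88*125 = 1/2 - 11000 = -21999/2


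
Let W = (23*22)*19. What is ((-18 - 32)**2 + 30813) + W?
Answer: 42927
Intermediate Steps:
W = 9614 (W = 506*19 = 9614)
((-18 - 32)**2 + 30813) + W = ((-18 - 32)**2 + 30813) + 9614 = ((-50)**2 + 30813) + 9614 = (2500 + 30813) + 9614 = 33313 + 9614 = 42927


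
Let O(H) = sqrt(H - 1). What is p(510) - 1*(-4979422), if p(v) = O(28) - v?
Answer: 4978912 + 3*sqrt(3) ≈ 4.9789e+6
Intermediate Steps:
O(H) = sqrt(-1 + H)
p(v) = -v + 3*sqrt(3) (p(v) = sqrt(-1 + 28) - v = sqrt(27) - v = 3*sqrt(3) - v = -v + 3*sqrt(3))
p(510) - 1*(-4979422) = (-1*510 + 3*sqrt(3)) - 1*(-4979422) = (-510 + 3*sqrt(3)) + 4979422 = 4978912 + 3*sqrt(3)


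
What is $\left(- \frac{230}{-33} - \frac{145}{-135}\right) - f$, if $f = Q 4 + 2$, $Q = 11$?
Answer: $- \frac{11273}{297} \approx -37.956$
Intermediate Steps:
$f = 46$ ($f = 11 \cdot 4 + 2 = 44 + 2 = 46$)
$\left(- \frac{230}{-33} - \frac{145}{-135}\right) - f = \left(- \frac{230}{-33} - \frac{145}{-135}\right) - 46 = \left(\left(-230\right) \left(- \frac{1}{33}\right) - - \frac{29}{27}\right) - 46 = \left(\frac{230}{33} + \frac{29}{27}\right) - 46 = \frac{2389}{297} - 46 = - \frac{11273}{297}$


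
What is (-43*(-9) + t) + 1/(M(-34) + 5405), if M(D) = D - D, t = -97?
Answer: 1567451/5405 ≈ 290.00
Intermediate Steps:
M(D) = 0
(-43*(-9) + t) + 1/(M(-34) + 5405) = (-43*(-9) - 97) + 1/(0 + 5405) = (387 - 97) + 1/5405 = 290 + 1/5405 = 1567451/5405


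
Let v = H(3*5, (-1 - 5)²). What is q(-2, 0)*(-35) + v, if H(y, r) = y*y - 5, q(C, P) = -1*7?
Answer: 465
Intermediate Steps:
q(C, P) = -7
H(y, r) = -5 + y² (H(y, r) = y² - 5 = -5 + y²)
v = 220 (v = -5 + (3*5)² = -5 + 15² = -5 + 225 = 220)
q(-2, 0)*(-35) + v = -7*(-35) + 220 = 245 + 220 = 465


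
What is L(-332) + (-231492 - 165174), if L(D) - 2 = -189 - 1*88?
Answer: -396941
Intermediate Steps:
L(D) = -275 (L(D) = 2 + (-189 - 1*88) = 2 + (-189 - 88) = 2 - 277 = -275)
L(-332) + (-231492 - 165174) = -275 + (-231492 - 165174) = -275 - 396666 = -396941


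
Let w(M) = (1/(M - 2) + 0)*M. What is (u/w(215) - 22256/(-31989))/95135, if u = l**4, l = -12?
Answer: 141292776592/654303805725 ≈ 0.21594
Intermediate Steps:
w(M) = M/(-2 + M) (w(M) = (1/(-2 + M) + 0)*M = M/(-2 + M))
u = 20736 (u = (-12)**4 = 20736)
(u/w(215) - 22256/(-31989))/95135 = (20736/((215/(-2 + 215))) - 22256/(-31989))/95135 = (20736/((215/213)) - 22256*(-1/31989))*(1/95135) = (20736/((215*(1/213))) + 22256/31989)*(1/95135) = (20736/(215/213) + 22256/31989)*(1/95135) = (20736*(213/215) + 22256/31989)*(1/95135) = (4416768/215 + 22256/31989)*(1/95135) = (141292776592/6877635)*(1/95135) = 141292776592/654303805725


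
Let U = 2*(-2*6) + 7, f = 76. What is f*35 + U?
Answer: 2643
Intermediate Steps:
U = -17 (U = 2*(-12) + 7 = -24 + 7 = -17)
f*35 + U = 76*35 - 17 = 2660 - 17 = 2643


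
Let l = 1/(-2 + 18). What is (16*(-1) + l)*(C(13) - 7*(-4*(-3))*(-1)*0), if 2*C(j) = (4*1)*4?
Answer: -255/2 ≈ -127.50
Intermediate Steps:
l = 1/16 ≈ 0.062500
C(j) = 8 (C(j) = ((4*1)*4)/2 = (4*4)/2 = (½)*16 = 8)
(16*(-1) + l)*(C(13) - 7*(-4*(-3))*(-1)*0) = (16*(-1) + 1/16)*(8 - 7*(-4*(-3))*(-1)*0) = (-16 + 1/16)*(8 - 84*(-1)*0) = -255*(8 - 7*(-12)*0)/16 = -255*(8 + 84*0)/16 = -255*(8 + 0)/16 = -255/16*8 = -255/2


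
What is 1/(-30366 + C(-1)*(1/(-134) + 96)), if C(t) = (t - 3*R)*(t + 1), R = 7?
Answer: -1/30366 ≈ -3.2932e-5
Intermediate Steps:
C(t) = (1 + t)*(-21 + t) (C(t) = (t - 3*7)*(t + 1) = (t - 21)*(1 + t) = (-21 + t)*(1 + t) = (1 + t)*(-21 + t))
1/(-30366 + C(-1)*(1/(-134) + 96)) = 1/(-30366 + (-21 + (-1)**2 - 20*(-1))*(1/(-134) + 96)) = 1/(-30366 + (-21 + 1 + 20)*(-1/134 + 96)) = 1/(-30366 + 0*(12863/134)) = 1/(-30366 + 0) = 1/(-30366) = -1/30366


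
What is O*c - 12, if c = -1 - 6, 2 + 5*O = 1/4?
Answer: -191/20 ≈ -9.5500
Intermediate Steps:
O = -7/20 (O = -2/5 + (1/4)/5 = -2/5 + (1*(1/4))/5 = -2/5 + (1/5)*(1/4) = -2/5 + 1/20 = -7/20 ≈ -0.35000)
c = -7
O*c - 12 = -7/20*(-7) - 12 = 49/20 - 12 = -191/20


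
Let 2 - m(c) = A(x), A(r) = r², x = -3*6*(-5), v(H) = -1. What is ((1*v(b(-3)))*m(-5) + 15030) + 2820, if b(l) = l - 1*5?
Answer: 25948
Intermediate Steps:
b(l) = -5 + l (b(l) = l - 5 = -5 + l)
x = 90 (x = -18*(-5) = 90)
m(c) = -8098 (m(c) = 2 - 1*90² = 2 - 1*8100 = 2 - 8100 = -8098)
((1*v(b(-3)))*m(-5) + 15030) + 2820 = ((1*(-1))*(-8098) + 15030) + 2820 = (-1*(-8098) + 15030) + 2820 = (8098 + 15030) + 2820 = 23128 + 2820 = 25948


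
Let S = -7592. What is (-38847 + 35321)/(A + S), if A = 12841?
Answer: -3526/5249 ≈ -0.67175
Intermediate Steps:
(-38847 + 35321)/(A + S) = (-38847 + 35321)/(12841 - 7592) = -3526/5249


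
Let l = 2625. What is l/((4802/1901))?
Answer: 712875/686 ≈ 1039.2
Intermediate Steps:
l/((4802/1901)) = 2625/((4802/1901)) = 2625/((4802*(1/1901))) = 2625/(4802/1901) = 2625*(1901/4802) = 712875/686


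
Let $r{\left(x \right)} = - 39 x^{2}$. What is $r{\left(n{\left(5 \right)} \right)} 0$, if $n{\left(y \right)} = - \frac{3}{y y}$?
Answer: $0$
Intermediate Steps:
$n{\left(y \right)} = - \frac{3}{y^{2}}$
$r{\left(n{\left(5 \right)} \right)} 0 = - 39 \left(- \frac{3}{25}\right)^{2} \cdot 0 = \left(-39\right) \frac{9}{625} \cdot 0 = \left(- \frac{351}{625}\right) 0 = 0$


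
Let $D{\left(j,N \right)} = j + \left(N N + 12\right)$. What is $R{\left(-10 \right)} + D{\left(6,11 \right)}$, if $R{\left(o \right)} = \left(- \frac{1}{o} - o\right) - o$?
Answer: $\frac{1591}{10} \approx 159.1$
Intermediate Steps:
$D{\left(j,N \right)} = 12 + j + N^{2}$ ($D{\left(j,N \right)} = j + \left(N^{2} + 12\right) = j + \left(12 + N^{2}\right) = 12 + j + N^{2}$)
$R{\left(o \right)} = - \frac{1}{o} - 2 o$ ($R{\left(o \right)} = \left(- o - \frac{1}{o}\right) - o = - \frac{1}{o} - 2 o$)
$R{\left(-10 \right)} + D{\left(6,11 \right)} = \left(- \frac{1}{-10} - -20\right) + \left(12 + 6 + 11^{2}\right) = \left(\left(-1\right) \left(- \frac{1}{10}\right) + 20\right) + \left(12 + 6 + 121\right) = \left(\frac{1}{10} + 20\right) + 139 = \frac{201}{10} + 139 = \frac{1591}{10}$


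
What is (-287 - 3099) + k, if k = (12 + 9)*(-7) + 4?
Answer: -3529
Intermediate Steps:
k = -143 (k = 21*(-7) + 4 = -147 + 4 = -143)
(-287 - 3099) + k = (-287 - 3099) - 143 = -3386 - 143 = -3529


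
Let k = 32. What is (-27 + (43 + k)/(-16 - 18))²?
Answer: 986049/1156 ≈ 852.98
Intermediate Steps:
(-27 + (43 + k)/(-16 - 18))² = (-27 + (43 + 32)/(-16 - 18))² = (-27 + 75/(-34))² = (-27 + 75*(-1/34))² = (-27 - 75/34)² = (-993/34)² = 986049/1156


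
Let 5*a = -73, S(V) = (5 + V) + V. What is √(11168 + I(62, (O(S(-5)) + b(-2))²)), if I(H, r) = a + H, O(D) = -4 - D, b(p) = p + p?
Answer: √280385/5 ≈ 105.90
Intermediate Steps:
S(V) = 5 + 2*V
b(p) = 2*p
a = -73/5 (a = (⅕)*(-73) = -73/5 ≈ -14.600)
I(H, r) = -73/5 + H
√(11168 + I(62, (O(S(-5)) + b(-2))²)) = √(11168 + (-73/5 + 62)) = √(11168 + 237/5) = √(56077/5) = √280385/5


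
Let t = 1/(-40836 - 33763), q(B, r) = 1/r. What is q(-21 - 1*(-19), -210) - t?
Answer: -10627/2237970 ≈ -0.0047485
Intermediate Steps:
t = -1/74599 (t = 1/(-74599) = -1/74599 ≈ -1.3405e-5)
q(-21 - 1*(-19), -210) - t = 1/(-210) - 1*(-1/74599) = -1/210 + 1/74599 = -10627/2237970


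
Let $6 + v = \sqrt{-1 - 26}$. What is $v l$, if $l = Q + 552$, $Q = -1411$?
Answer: $5154 - 2577 i \sqrt{3} \approx 5154.0 - 4463.5 i$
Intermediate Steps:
$l = -859$ ($l = -1411 + 552 = -859$)
$v = -6 + 3 i \sqrt{3}$ ($v = -6 + \sqrt{-1 - 26} = -6 + \sqrt{-27} = -6 + 3 i \sqrt{3} \approx -6.0 + 5.1962 i$)
$v l = \left(-6 + 3 i \sqrt{3}\right) \left(-859\right) = 5154 - 2577 i \sqrt{3}$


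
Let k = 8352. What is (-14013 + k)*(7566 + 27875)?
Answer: -200631501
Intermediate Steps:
(-14013 + k)*(7566 + 27875) = (-14013 + 8352)*(7566 + 27875) = -5661*35441 = -200631501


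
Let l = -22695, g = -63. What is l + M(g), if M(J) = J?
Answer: -22758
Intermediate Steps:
l + M(g) = -22695 - 63 = -22758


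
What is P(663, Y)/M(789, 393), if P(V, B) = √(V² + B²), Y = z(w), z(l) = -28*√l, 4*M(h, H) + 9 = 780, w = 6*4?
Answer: 4*√458385/771 ≈ 3.5125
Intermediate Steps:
w = 24
M(h, H) = 771/4 (M(h, H) = -9/4 + (¼)*780 = -9/4 + 195 = 771/4)
Y = -56*√6 ≈ -137.17
P(V, B) = √(B² + V²)
P(663, Y)/M(789, 393) = √((-56*√6)² + 663²)/(771/4) = √(18816 + 439569)*(4/771) = √458385*(4/771) = 4*√458385/771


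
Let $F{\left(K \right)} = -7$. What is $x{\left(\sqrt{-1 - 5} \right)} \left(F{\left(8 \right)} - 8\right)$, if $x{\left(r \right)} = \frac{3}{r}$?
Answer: $\frac{15 i \sqrt{6}}{2} \approx 18.371 i$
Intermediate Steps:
$x{\left(\sqrt{-1 - 5} \right)} \left(F{\left(8 \right)} - 8\right) = \frac{3}{\sqrt{-1 - 5}} \left(-7 - 8\right) = \frac{3}{\sqrt{-6}} \left(-15\right) = \frac{3}{i \sqrt{6}} \left(-15\right) = 3 \left(- \frac{i \sqrt{6}}{6}\right) \left(-15\right) = - \frac{i \sqrt{6}}{2} \left(-15\right) = \frac{15 i \sqrt{6}}{2}$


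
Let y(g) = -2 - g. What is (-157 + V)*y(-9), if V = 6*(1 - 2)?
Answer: -1141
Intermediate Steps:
V = -6 (V = 6*(-1) = -6)
(-157 + V)*y(-9) = (-157 - 6)*(-2 - 1*(-9)) = -163*(-2 + 9) = -163*7 = -1141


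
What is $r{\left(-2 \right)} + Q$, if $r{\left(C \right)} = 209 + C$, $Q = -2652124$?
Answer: $-2651917$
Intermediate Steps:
$r{\left(-2 \right)} + Q = \left(209 - 2\right) - 2652124 = 207 - 2652124 = -2651917$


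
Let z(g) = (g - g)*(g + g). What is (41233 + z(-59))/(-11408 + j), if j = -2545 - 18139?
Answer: -41233/32092 ≈ -1.2848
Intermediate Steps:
z(g) = 0 (z(g) = 0*(2*g) = 0)
j = -20684
(41233 + z(-59))/(-11408 + j) = (41233 + 0)/(-11408 - 20684) = 41233/(-32092) = 41233*(-1/32092) = -41233/32092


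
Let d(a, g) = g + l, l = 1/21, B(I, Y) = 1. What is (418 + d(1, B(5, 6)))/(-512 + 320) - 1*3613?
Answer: -455513/126 ≈ -3615.2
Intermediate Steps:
l = 1/21 ≈ 0.047619
d(a, g) = 1/21 + g (d(a, g) = g + 1/21 = 1/21 + g)
(418 + d(1, B(5, 6)))/(-512 + 320) - 1*3613 = (418 + (1/21 + 1))/(-512 + 320) - 1*3613 = (418 + 22/21)/(-192) - 3613 = (8800/21)*(-1/192) - 3613 = -275/126 - 3613 = -455513/126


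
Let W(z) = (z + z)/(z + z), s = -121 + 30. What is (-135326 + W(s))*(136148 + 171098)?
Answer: -41578064950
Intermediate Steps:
s = -91
W(z) = 1 (W(z) = (2*z)/((2*z)) = (2*z)*(1/(2*z)) = 1)
(-135326 + W(s))*(136148 + 171098) = (-135326 + 1)*(136148 + 171098) = -135325*307246 = -41578064950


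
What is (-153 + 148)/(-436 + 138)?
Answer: 5/298 ≈ 0.016779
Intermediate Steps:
(-153 + 148)/(-436 + 138) = -5/(-298) = -1/298*(-5) = 5/298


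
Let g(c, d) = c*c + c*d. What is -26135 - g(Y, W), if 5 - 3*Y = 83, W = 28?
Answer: -26083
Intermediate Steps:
Y = -26 (Y = 5/3 - ⅓*83 = 5/3 - 83/3 = -26)
g(c, d) = c² + c*d
-26135 - g(Y, W) = -26135 - (-26)*(-26 + 28) = -26135 - (-26)*2 = -26135 - 1*(-52) = -26135 + 52 = -26083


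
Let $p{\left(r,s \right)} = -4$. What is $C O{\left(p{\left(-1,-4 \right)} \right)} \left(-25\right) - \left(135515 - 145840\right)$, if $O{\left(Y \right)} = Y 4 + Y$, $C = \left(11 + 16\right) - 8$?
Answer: $19825$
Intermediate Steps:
$C = 19$ ($C = 27 - 8 = 19$)
$O{\left(Y \right)} = 5 Y$ ($O{\left(Y \right)} = 4 Y + Y = 5 Y$)
$C O{\left(p{\left(-1,-4 \right)} \right)} \left(-25\right) - \left(135515 - 145840\right) = 19 \cdot 5 \left(-4\right) \left(-25\right) - \left(135515 - 145840\right) = 19 \left(-20\right) \left(-25\right) - \left(135515 - 145840\right) = \left(-380\right) \left(-25\right) - -10325 = 9500 + 10325 = 19825$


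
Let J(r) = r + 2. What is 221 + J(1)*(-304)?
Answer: -691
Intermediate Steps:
J(r) = 2 + r
221 + J(1)*(-304) = 221 + (2 + 1)*(-304) = 221 + 3*(-304) = 221 - 912 = -691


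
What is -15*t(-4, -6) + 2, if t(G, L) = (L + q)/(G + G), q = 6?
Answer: 2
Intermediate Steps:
t(G, L) = (6 + L)/(2*G) (t(G, L) = (L + 6)/(G + G) = (6 + L)/((2*G)) = (6 + L)*(1/(2*G)) = (6 + L)/(2*G))
-15*t(-4, -6) + 2 = -15*(6 - 6)/(2*(-4)) + 2 = -15*(-1)*0/(2*4) + 2 = -15*0 + 2 = 0 + 2 = 2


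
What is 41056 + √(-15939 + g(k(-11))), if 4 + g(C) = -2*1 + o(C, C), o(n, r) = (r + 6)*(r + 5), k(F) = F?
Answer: 41056 + I*√15915 ≈ 41056.0 + 126.15*I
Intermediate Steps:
o(n, r) = (5 + r)*(6 + r) (o(n, r) = (6 + r)*(5 + r) = (5 + r)*(6 + r))
g(C) = 24 + C² + 11*C (g(C) = -4 + (-2*1 + (30 + C² + 11*C)) = -4 + (-2 + (30 + C² + 11*C)) = -4 + (28 + C² + 11*C) = 24 + C² + 11*C)
41056 + √(-15939 + g(k(-11))) = 41056 + √(-15939 + (24 + (-11)² + 11*(-11))) = 41056 + √(-15939 + (24 + 121 - 121)) = 41056 + √(-15939 + 24) = 41056 + √(-15915) = 41056 + I*√15915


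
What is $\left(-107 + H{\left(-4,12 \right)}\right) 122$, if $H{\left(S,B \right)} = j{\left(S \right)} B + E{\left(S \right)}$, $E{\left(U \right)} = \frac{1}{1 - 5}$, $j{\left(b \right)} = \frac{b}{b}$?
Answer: $- \frac{23241}{2} \approx -11621.0$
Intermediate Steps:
$j{\left(b \right)} = 1$
$E{\left(U \right)} = - \frac{1}{4}$ ($E{\left(U \right)} = \frac{1}{-4} = - \frac{1}{4}$)
$H{\left(S,B \right)} = - \frac{1}{4} + B$ ($H{\left(S,B \right)} = 1 B - \frac{1}{4} = B - \frac{1}{4} = - \frac{1}{4} + B$)
$\left(-107 + H{\left(-4,12 \right)}\right) 122 = \left(-107 + \left(- \frac{1}{4} + 12\right)\right) 122 = \left(-107 + \frac{47}{4}\right) 122 = \left(- \frac{381}{4}\right) 122 = - \frac{23241}{2}$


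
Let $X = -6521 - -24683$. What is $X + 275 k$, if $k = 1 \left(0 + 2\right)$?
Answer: $18712$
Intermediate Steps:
$k = 2$ ($k = 1 \cdot 2 = 2$)
$X = 18162$ ($X = -6521 + 24683 = 18162$)
$X + 275 k = 18162 + 275 \cdot 2 = 18162 + 550 = 18712$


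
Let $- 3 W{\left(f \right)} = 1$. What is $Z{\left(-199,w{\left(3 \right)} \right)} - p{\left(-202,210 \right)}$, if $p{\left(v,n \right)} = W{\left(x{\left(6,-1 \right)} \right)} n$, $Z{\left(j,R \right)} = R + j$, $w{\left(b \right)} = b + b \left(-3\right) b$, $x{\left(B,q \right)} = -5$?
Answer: $-153$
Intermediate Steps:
$W{\left(f \right)} = - \frac{1}{3}$ ($W{\left(f \right)} = \left(- \frac{1}{3}\right) 1 = - \frac{1}{3}$)
$w{\left(b \right)} = b - 3 b^{2}$ ($w{\left(b \right)} = b + - 3 b b = b - 3 b^{2}$)
$p{\left(v,n \right)} = - \frac{n}{3}$
$Z{\left(-199,w{\left(3 \right)} \right)} - p{\left(-202,210 \right)} = \left(3 \left(1 - 9\right) - 199\right) - \left(- \frac{1}{3}\right) 210 = \left(3 \left(1 - 9\right) - 199\right) - -70 = \left(3 \left(-8\right) - 199\right) + 70 = \left(-24 - 199\right) + 70 = -223 + 70 = -153$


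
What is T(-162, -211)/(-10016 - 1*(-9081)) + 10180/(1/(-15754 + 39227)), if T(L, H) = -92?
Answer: 223423055992/935 ≈ 2.3896e+8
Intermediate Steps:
T(-162, -211)/(-10016 - 1*(-9081)) + 10180/(1/(-15754 + 39227)) = -92/(-10016 - 1*(-9081)) + 10180/(1/(-15754 + 39227)) = -92/(-10016 + 9081) + 10180/(1/23473) = -92/(-935) + 10180/(1/23473) = -92*(-1/935) + 10180*23473 = 92/935 + 238955140 = 223423055992/935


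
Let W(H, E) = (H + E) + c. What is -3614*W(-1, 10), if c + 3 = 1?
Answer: -25298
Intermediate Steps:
c = -2 (c = -3 + 1 = -2)
W(H, E) = -2 + E + H (W(H, E) = (H + E) - 2 = (E + H) - 2 = -2 + E + H)
-3614*W(-1, 10) = -3614*(-2 + 10 - 1) = -3614*7 = -25298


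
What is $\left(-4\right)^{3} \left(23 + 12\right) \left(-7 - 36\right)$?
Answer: $96320$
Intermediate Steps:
$\left(-4\right)^{3} \left(23 + 12\right) \left(-7 - 36\right) = - 64 \cdot 35 \left(-43\right) = \left(-64\right) \left(-1505\right) = 96320$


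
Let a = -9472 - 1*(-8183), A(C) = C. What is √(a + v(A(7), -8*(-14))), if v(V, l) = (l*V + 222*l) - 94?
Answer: √24265 ≈ 155.77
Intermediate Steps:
v(V, l) = -94 + 222*l + V*l (v(V, l) = (V*l + 222*l) - 94 = (222*l + V*l) - 94 = -94 + 222*l + V*l)
a = -1289 (a = -9472 + 8183 = -1289)
√(a + v(A(7), -8*(-14))) = √(-1289 + (-94 + 222*(-8*(-14)) + 7*(-8*(-14)))) = √(-1289 + (-94 + 222*112 + 7*112)) = √(-1289 + (-94 + 24864 + 784)) = √(-1289 + 25554) = √24265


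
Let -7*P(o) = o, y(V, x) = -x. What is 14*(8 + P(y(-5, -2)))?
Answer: 108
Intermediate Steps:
P(o) = -o/7
14*(8 + P(y(-5, -2))) = 14*(8 - (-1)*(-2)/7) = 14*(8 - ⅐*2) = 14*(8 - 2/7) = 14*(54/7) = 108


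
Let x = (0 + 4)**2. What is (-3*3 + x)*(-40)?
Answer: -280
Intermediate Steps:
x = 16 (x = 4**2 = 16)
(-3*3 + x)*(-40) = (-3*3 + 16)*(-40) = (-9 + 16)*(-40) = 7*(-40) = -280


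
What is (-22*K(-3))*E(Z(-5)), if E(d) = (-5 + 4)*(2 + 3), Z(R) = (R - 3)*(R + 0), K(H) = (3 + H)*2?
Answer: 0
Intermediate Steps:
K(H) = 6 + 2*H
Z(R) = R*(-3 + R) (Z(R) = (-3 + R)*R = R*(-3 + R))
E(d) = -5 (E(d) = -1*5 = -5)
(-22*K(-3))*E(Z(-5)) = -22*(6 + 2*(-3))*(-5) = -22*(6 - 6)*(-5) = -22*0*(-5) = 0*(-5) = 0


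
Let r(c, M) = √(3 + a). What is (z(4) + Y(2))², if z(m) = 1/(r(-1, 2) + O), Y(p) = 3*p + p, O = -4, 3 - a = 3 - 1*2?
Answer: 7061/121 - 168*√5/121 ≈ 55.251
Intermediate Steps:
a = 2 (a = 3 - (3 - 1*2) = 3 - (3 - 2) = 3 - 1*1 = 3 - 1 = 2)
Y(p) = 4*p
r(c, M) = √5 (r(c, M) = √(3 + 2) = √5)
z(m) = 1/(-4 + √5) (z(m) = 1/(√5 - 4) = 1/(-4 + √5))
(z(4) + Y(2))² = ((-4/11 - √5/11) + 4*2)² = ((-4/11 - √5/11) + 8)² = (84/11 - √5/11)²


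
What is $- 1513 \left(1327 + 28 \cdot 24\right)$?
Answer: $-3024487$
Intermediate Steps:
$- 1513 \left(1327 + 28 \cdot 24\right) = - 1513 \left(1327 + 672\right) = \left(-1513\right) 1999 = -3024487$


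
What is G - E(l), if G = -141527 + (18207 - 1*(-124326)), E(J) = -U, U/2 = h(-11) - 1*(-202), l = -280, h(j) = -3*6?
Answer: 1374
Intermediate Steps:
h(j) = -18
U = 368 (U = 2*(-18 - 1*(-202)) = 2*(-18 + 202) = 2*184 = 368)
E(J) = -368 (E(J) = -1*368 = -368)
G = 1006 (G = -141527 + (18207 + 124326) = -141527 + 142533 = 1006)
G - E(l) = 1006 - 1*(-368) = 1006 + 368 = 1374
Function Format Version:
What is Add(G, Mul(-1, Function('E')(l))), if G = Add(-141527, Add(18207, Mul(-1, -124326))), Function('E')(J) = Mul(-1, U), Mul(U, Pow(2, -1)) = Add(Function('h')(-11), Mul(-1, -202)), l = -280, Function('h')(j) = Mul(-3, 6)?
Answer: 1374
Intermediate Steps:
Function('h')(j) = -18
U = 368 (U = Mul(2, Add(-18, Mul(-1, -202))) = Mul(2, Add(-18, 202)) = Mul(2, 184) = 368)
Function('E')(J) = -368 (Function('E')(J) = Mul(-1, 368) = -368)
G = 1006 (G = Add(-141527, Add(18207, 124326)) = Add(-141527, 142533) = 1006)
Add(G, Mul(-1, Function('E')(l))) = Add(1006, Mul(-1, -368)) = Add(1006, 368) = 1374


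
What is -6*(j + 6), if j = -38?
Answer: 192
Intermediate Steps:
-6*(j + 6) = -6*(-38 + 6) = -6*(-32) = 192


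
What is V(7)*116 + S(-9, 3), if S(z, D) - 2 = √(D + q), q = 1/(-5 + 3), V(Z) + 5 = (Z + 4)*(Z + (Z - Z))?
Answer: 8354 + √10/2 ≈ 8355.6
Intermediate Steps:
V(Z) = -5 + Z*(4 + Z) (V(Z) = -5 + (Z + 4)*(Z + (Z - Z)) = -5 + (4 + Z)*(Z + 0) = -5 + (4 + Z)*Z = -5 + Z*(4 + Z))
q = -½ (q = 1/(-2) = -½ ≈ -0.50000)
S(z, D) = 2 + √(-½ + D) (S(z, D) = 2 + √(D - ½) = 2 + √(-½ + D))
V(7)*116 + S(-9, 3) = (-5 + 7² + 4*7)*116 + (2 + √(-2 + 4*3)/2) = (-5 + 49 + 28)*116 + (2 + √(-2 + 12)/2) = 72*116 + (2 + √10/2) = 8352 + (2 + √10/2) = 8354 + √10/2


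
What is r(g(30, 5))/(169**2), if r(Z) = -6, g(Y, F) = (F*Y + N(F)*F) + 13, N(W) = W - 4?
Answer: -6/28561 ≈ -0.00021008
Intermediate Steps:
N(W) = -4 + W
g(Y, F) = 13 + F*Y + F*(-4 + F) (g(Y, F) = (F*Y + (-4 + F)*F) + 13 = (F*Y + F*(-4 + F)) + 13 = 13 + F*Y + F*(-4 + F))
r(g(30, 5))/(169**2) = -6/(169**2) = -6/28561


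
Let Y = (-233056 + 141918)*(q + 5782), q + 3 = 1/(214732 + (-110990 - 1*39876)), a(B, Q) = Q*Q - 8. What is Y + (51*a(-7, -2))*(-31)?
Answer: -16818478169643/31933 ≈ -5.2668e+8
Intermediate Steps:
a(B, Q) = -8 + Q² (a(B, Q) = Q² - 8 = -8 + Q²)
q = -191597/63866 (q = -3 + 1/(214732 + (-110990 - 1*39876)) = -3 + 1/(214732 + (-110990 - 39876)) = -3 + 1/(214732 - 150866) = -3 + 1/63866 = -191597/63866 ≈ -3.0000)
Y = -16818680113935/31933 (Y = (-233056 + 141918)*(-191597/63866 + 5782) = -91138*369081615/63866 = -16818680113935/31933 ≈ -5.2669e+8)
Y + (51*a(-7, -2))*(-31) = -16818680113935/31933 + (51*(-8 + (-2)²))*(-31) = -16818680113935/31933 + (51*(-8 + 4))*(-31) = -16818680113935/31933 + (51*(-4))*(-31) = -16818680113935/31933 - 204*(-31) = -16818680113935/31933 + 6324 = -16818478169643/31933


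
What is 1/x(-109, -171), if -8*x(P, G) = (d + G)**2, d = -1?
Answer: -1/3698 ≈ -0.00027042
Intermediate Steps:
x(P, G) = -(-1 + G)**2/8
1/x(-109, -171) = 1/(-(-1 - 171)**2/8) = 1/(-1/8*(-172)**2) = 1/(-1/8*29584) = 1/(-3698) = -1/3698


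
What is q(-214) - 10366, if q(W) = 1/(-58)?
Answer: -601229/58 ≈ -10366.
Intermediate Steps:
q(W) = -1/58
q(-214) - 10366 = -1/58 - 10366 = -601229/58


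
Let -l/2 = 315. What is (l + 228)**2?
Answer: 161604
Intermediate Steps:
l = -630 (l = -2*315 = -630)
(l + 228)**2 = (-630 + 228)**2 = (-402)**2 = 161604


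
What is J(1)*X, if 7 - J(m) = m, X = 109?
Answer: 654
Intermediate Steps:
J(m) = 7 - m
J(1)*X = (7 - 1*1)*109 = (7 - 1)*109 = 6*109 = 654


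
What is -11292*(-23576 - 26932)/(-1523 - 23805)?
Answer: -35646021/1583 ≈ -22518.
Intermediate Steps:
-11292*(-23576 - 26932)/(-1523 - 23805) = -11292/((-25328/(-50508))) = -11292/((-25328*(-1/50508))) = -11292/6332/12627 = -11292*12627/6332 = -35646021/1583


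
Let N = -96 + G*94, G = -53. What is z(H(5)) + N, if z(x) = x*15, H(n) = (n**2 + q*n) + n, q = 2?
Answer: -4478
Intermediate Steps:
N = -5078 (N = -96 - 53*94 = -96 - 4982 = -5078)
H(n) = n**2 + 3*n (H(n) = (n**2 + 2*n) + n = n**2 + 3*n)
z(x) = 15*x
z(H(5)) + N = 15*(5*(3 + 5)) - 5078 = 15*(5*8) - 5078 = 15*40 - 5078 = 600 - 5078 = -4478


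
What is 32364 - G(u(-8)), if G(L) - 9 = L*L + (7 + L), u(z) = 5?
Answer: 32318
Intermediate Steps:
G(L) = 16 + L + L² (G(L) = 9 + (L*L + (7 + L)) = 9 + (L² + (7 + L)) = 9 + (7 + L + L²) = 16 + L + L²)
32364 - G(u(-8)) = 32364 - (16 + 5 + 5²) = 32364 - (16 + 5 + 25) = 32364 - 1*46 = 32364 - 46 = 32318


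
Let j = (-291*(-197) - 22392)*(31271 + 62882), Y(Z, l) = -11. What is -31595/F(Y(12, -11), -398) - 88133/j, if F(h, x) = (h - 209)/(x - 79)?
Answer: -9914290604961817/144726342420 ≈ -68504.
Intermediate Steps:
j = 3289235055 (j = (57327 - 22392)*94153 = 34935*94153 = 3289235055)
F(h, x) = (-209 + h)/(-79 + x)
-31595/F(Y(12, -11), -398) - 88133/j = -31595*(-79 - 398)/(-209 - 11) - 88133/3289235055 = -31595/(-220/(-477)) - 88133*1/3289235055 = -31595/((-1/477*(-220))) - 88133/3289235055 = -31595/220/477 - 88133/3289235055 = -31595*477/220 - 88133/3289235055 = -3014163/44 - 88133/3289235055 = -9914290604961817/144726342420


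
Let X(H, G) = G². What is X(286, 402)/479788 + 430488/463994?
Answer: 35190782865/27827344159 ≈ 1.2646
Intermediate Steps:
X(286, 402)/479788 + 430488/463994 = 402²/479788 + 430488/463994 = 161604*(1/479788) + 430488*(1/463994) = 40401/119947 + 215244/231997 = 35190782865/27827344159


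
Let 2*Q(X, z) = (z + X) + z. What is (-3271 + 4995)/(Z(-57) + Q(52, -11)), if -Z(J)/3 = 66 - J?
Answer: -862/177 ≈ -4.8701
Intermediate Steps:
Z(J) = -198 + 3*J (Z(J) = -3*(66 - J) = -198 + 3*J)
Q(X, z) = z + X/2 (Q(X, z) = ((z + X) + z)/2 = ((X + z) + z)/2 = (X + 2*z)/2 = z + X/2)
(-3271 + 4995)/(Z(-57) + Q(52, -11)) = (-3271 + 4995)/((-198 + 3*(-57)) + (-11 + (½)*52)) = 1724/((-198 - 171) + (-11 + 26)) = 1724/(-369 + 15) = 1724/(-354) = 1724*(-1/354) = -862/177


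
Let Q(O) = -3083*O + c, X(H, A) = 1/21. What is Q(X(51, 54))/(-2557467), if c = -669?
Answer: 17132/53706807 ≈ 0.00031899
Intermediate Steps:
X(H, A) = 1/21
Q(O) = -669 - 3083*O (Q(O) = -3083*O - 669 = -669 - 3083*O)
Q(X(51, 54))/(-2557467) = (-669 - 3083*1/21)/(-2557467) = (-669 - 3083/21)*(-1/2557467) = -17132/21*(-1/2557467) = 17132/53706807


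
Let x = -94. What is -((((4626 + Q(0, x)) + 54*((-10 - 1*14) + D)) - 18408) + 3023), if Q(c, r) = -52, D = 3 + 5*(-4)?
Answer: 13025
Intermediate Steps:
D = -17 (D = 3 - 20 = -17)
-((((4626 + Q(0, x)) + 54*((-10 - 1*14) + D)) - 18408) + 3023) = -((((4626 - 52) + 54*((-10 - 1*14) - 17)) - 18408) + 3023) = -(((4574 + 54*((-10 - 14) - 17)) - 18408) + 3023) = -(((4574 + 54*(-24 - 17)) - 18408) + 3023) = -(((4574 + 54*(-41)) - 18408) + 3023) = -(((4574 - 2214) - 18408) + 3023) = -((2360 - 18408) + 3023) = -(-16048 + 3023) = -1*(-13025) = 13025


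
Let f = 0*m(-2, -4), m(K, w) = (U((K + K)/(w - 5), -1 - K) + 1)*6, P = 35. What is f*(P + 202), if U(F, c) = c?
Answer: 0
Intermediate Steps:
m(K, w) = -6*K (m(K, w) = ((-1 - K) + 1)*6 = -K*6 = -6*K)
f = 0 (f = 0*(-6*(-2)) = 0*12 = 0)
f*(P + 202) = 0*(35 + 202) = 0*237 = 0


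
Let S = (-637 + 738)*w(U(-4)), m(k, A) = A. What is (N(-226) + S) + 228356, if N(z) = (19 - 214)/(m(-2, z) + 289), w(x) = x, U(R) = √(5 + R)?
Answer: 4797532/21 ≈ 2.2845e+5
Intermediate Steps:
N(z) = -195/(289 + z) (N(z) = (19 - 214)/(z + 289) = -195/(289 + z))
S = 101 (S = (-637 + 738)*√(5 - 4) = 101*√1 = 101*1 = 101)
(N(-226) + S) + 228356 = (-195/(289 - 226) + 101) + 228356 = (-195/63 + 101) + 228356 = (-195*1/63 + 101) + 228356 = (-65/21 + 101) + 228356 = 2056/21 + 228356 = 4797532/21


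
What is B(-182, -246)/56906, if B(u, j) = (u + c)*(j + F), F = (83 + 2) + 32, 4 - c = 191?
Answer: 47601/56906 ≈ 0.83648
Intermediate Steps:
c = -187 (c = 4 - 1*191 = 4 - 191 = -187)
F = 117 (F = 85 + 32 = 117)
B(u, j) = (-187 + u)*(117 + j) (B(u, j) = (u - 187)*(j + 117) = (-187 + u)*(117 + j))
B(-182, -246)/56906 = (-21879 - 187*(-246) + 117*(-182) - 246*(-182))/56906 = (-21879 + 46002 - 21294 + 44772)*(1/56906) = 47601*(1/56906) = 47601/56906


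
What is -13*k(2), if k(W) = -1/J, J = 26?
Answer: ½ ≈ 0.50000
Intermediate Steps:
k(W) = -1/26
-13*k(2) = -13*(-1/26) = ½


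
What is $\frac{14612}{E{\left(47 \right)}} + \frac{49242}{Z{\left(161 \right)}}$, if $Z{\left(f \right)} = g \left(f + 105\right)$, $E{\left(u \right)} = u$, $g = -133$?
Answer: $\frac{257314481}{831383} \approx 309.5$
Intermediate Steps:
$Z{\left(f \right)} = -13965 - 133 f$ ($Z{\left(f \right)} = - 133 \left(f + 105\right) = - 133 \left(105 + f\right) = -13965 - 133 f$)
$\frac{14612}{E{\left(47 \right)}} + \frac{49242}{Z{\left(161 \right)}} = \frac{14612}{47} + \frac{49242}{-13965 - 21413} = 14612 \cdot \frac{1}{47} + \frac{49242}{-13965 - 21413} = \frac{14612}{47} + \frac{49242}{-35378} = \frac{14612}{47} + 49242 \left(- \frac{1}{35378}\right) = \frac{14612}{47} - \frac{24621}{17689} = \frac{257314481}{831383}$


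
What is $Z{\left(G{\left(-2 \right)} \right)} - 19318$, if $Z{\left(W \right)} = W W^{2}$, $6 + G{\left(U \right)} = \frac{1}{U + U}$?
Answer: $- \frac{1251977}{64} \approx -19562.0$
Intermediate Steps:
$G{\left(U \right)} = -6 + \frac{1}{2 U}$ ($G{\left(U \right)} = -6 + \frac{1}{U + U} = -6 + \frac{1}{2 U}$)
$Z{\left(W \right)} = W^{3}$
$Z{\left(G{\left(-2 \right)} \right)} - 19318 = \left(-6 + \frac{1}{2 \left(-2\right)}\right)^{3} - 19318 = \left(-6 + \frac{1}{2} \left(- \frac{1}{2}\right)\right)^{3} - 19318 = \left(-6 - \frac{1}{4}\right)^{3} - 19318 = \left(- \frac{25}{4}\right)^{3} - 19318 = - \frac{15625}{64} - 19318 = - \frac{1251977}{64}$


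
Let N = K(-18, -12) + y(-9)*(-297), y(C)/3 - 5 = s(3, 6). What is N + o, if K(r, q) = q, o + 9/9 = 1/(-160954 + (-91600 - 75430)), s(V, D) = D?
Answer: -3218834977/327984 ≈ -9814.0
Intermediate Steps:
o = -327985/327984 (o = -1 + 1/(-160954 + (-91600 - 75430)) = -1 + 1/(-160954 - 167030) = -1 + 1/(-327984) = -1 - 1/327984 = -327985/327984 ≈ -1.0000)
y(C) = 33 (y(C) = 15 + 3*6 = 15 + 18 = 33)
N = -9813 (N = -12 + 33*(-297) = -12 - 9801 = -9813)
N + o = -9813 - 327985/327984 = -3218834977/327984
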